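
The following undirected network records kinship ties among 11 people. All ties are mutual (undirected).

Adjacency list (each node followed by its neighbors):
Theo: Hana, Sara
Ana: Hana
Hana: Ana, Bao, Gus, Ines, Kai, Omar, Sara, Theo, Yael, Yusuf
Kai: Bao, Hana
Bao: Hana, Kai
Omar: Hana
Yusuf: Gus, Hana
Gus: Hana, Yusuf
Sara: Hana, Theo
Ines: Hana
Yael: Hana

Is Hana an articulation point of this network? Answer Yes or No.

Yes

Removing Hana leaves {Sara and Theo} with no path to {Gus and Yusuf}, so the network splits into 7 components. Hana is a cut vertex.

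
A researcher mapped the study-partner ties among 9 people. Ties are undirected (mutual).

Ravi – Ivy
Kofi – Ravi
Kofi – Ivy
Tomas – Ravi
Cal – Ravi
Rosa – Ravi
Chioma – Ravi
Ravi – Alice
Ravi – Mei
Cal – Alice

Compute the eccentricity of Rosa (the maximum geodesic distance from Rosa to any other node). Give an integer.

2

Distances from Rosa: Alice:2, Cal:2, Chioma:2, Ivy:2, Kofi:2, Mei:2, Ravi:1, Tomas:2.
The largest is 2 (to Alice, Ivy, Kofi, Cal, Tomas, Chioma, and Mei), so the eccentricity of Rosa is 2.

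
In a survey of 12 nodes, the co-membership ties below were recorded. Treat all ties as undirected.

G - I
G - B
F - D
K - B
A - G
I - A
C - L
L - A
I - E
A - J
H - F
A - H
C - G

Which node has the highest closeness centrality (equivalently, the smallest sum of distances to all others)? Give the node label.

Farness (sum of distances to all others) for each node — A:19, B:29, C:29, D:43, E:33, F:33, G:21, H:25, I:23, J:29, K:39, L:27.
The smallest farness is 19, for A, so A has the highest closeness.

A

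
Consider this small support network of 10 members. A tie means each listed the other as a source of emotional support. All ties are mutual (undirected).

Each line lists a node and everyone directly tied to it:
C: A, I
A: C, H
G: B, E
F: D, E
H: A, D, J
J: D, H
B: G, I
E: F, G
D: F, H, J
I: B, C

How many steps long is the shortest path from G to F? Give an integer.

One shortest route is G – E – F, which uses 2 edges, and G and F are not directly tied, so nothing shorter exists. So d(G,F) = 2.

2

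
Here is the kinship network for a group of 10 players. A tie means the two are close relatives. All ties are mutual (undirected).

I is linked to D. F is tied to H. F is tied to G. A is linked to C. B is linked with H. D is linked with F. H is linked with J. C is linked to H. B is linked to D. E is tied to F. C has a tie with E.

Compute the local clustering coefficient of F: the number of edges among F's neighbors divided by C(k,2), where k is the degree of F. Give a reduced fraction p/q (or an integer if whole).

0

F's neighbors: D, E, G, and H (k = 4).
Possible neighbor pairs: C(4,2) = 6. Edges among them: none → e = 0.
Clustering(F) = 0/6 = 0.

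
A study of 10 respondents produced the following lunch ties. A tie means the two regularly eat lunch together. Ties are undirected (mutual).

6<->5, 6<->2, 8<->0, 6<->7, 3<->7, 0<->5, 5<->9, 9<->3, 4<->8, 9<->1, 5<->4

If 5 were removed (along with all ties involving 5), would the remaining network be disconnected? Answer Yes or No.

Removing 5 leaves {0, 4, and 8} with no path to {1, 2, 3, 6, 7, and 9}, so the network splits into 2 components. 5 is a cut vertex.

Yes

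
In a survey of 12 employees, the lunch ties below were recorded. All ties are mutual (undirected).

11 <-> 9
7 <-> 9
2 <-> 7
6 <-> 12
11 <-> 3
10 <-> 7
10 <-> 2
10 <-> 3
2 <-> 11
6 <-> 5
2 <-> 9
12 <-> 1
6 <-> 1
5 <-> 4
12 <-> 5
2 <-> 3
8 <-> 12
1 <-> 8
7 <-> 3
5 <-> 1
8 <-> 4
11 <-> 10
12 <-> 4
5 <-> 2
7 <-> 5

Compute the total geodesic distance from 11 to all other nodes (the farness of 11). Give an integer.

Distances from 11: 1:3, 2:1, 3:1, 4:3, 5:2, 6:3, 7:2, 8:4, 9:1, 10:1, 12:3.
Sum = 3 + 1 + 1 + 3 + 2 + 3 + 2 + 4 + 1 + 1 + 3 = 24.

24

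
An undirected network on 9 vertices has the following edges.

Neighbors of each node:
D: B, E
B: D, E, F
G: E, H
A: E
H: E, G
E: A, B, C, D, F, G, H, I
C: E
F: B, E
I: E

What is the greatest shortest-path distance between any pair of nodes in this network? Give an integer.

2

Eccentricity of each node (its greatest distance to any other): A:2, B:2, C:2, D:2, E:1, F:2, G:2, H:2, I:2.
The maximum eccentricity is 2, realized for instance by the pair C–H via C – E – H. So the diameter is 2.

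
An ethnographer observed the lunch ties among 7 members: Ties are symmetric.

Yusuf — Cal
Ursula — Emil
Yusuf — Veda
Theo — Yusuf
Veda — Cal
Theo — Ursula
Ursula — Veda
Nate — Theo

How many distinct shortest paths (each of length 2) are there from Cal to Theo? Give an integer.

1

The shortest distance is 2, and the only length-2 path is Cal–Yusuf–Theo. So there is exactly 1 shortest path.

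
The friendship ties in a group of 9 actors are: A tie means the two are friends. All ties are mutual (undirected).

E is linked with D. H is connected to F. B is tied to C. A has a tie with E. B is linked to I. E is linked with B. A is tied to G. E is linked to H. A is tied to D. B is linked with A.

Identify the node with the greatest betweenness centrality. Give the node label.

Unnormalized betweenness of each node: A:17/2, B:13, C:0, D:0, E:27/2, F:0, G:0, H:7, I:0.
E has the largest value, 27/2, making it the main broker — the node through which the most shortest paths run.

E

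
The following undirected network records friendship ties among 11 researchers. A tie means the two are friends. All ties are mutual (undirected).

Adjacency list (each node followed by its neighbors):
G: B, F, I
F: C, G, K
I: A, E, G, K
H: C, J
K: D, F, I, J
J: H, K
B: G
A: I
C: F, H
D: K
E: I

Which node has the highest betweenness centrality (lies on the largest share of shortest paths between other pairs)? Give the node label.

Unnormalized betweenness of each node: A:0, B:0, C:3, D:0, E:0, F:12, G:12, H:1, I:20, J:5, K:21.
K has the largest value, 21, making it the main broker — the node through which the most shortest paths run.

K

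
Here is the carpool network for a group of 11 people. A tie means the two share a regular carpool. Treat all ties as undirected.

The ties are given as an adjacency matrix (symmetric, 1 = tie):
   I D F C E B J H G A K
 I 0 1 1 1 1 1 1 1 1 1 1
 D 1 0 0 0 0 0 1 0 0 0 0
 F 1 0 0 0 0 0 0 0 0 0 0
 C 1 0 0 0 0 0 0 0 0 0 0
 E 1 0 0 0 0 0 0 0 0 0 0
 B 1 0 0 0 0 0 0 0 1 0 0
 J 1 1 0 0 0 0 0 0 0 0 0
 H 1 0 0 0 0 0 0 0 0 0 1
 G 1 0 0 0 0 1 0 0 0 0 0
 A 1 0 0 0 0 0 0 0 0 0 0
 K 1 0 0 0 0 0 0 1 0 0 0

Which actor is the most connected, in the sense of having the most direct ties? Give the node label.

I

Degrees — A:1, B:2, C:1, D:2, E:1, F:1, G:2, H:2, I:10, J:2, K:2.
The maximum is 10, attained only by I.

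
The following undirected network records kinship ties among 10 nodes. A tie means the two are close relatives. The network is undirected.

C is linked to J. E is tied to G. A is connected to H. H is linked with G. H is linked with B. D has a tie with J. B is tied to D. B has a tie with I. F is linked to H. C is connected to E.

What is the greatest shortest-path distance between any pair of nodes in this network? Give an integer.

Eccentricity of each node (its greatest distance to any other): A:4, B:3, C:4, D:3, E:4, F:4, G:3, H:3, I:4, J:4.
The maximum eccentricity is 4, realized for instance by the pair A–J via A – H – B – D – J. So the diameter is 4.

4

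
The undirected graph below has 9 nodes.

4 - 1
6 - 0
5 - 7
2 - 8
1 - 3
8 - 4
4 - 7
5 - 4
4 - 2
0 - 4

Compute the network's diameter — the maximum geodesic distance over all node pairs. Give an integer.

4

Eccentricity of each node (its greatest distance to any other): 0:3, 1:3, 2:3, 3:4, 4:2, 5:3, 6:4, 7:3, 8:3.
The maximum eccentricity is 4, realized for instance by the pair 6–3 via 6 – 0 – 4 – 1 – 3. So the diameter is 4.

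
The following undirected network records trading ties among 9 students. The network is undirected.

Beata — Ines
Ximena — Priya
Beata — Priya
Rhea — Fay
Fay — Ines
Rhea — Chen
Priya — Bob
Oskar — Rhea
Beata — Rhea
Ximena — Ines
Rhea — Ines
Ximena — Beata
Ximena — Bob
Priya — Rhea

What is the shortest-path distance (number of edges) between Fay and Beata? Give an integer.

2

One shortest route is Fay – Ines – Beata, which uses 2 edges, and Fay and Beata are not directly tied, so nothing shorter exists. So d(Fay,Beata) = 2.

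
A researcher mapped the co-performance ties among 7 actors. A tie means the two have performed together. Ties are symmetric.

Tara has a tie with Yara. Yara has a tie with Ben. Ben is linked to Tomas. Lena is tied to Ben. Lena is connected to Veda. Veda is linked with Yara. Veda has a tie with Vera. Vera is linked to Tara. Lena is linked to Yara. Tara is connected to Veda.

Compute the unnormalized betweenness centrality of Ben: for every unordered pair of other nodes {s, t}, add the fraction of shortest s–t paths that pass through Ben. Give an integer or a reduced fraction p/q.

5

Pairs whose geodesics pass through Ben — Veda–Tomas: 2/2; Tara–Tomas: 1; Lena–Tomas: 1; Tomas–Vera: 3/3; Tomas–Yara: 1.
All other pairs contribute 0.
Summing the contributions gives betweenness(Ben) = 5.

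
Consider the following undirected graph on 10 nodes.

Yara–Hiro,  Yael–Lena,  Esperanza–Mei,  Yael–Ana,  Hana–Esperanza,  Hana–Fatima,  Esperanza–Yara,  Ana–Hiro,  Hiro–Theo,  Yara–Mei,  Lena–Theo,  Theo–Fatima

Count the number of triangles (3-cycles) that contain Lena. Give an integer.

Lena's neighbors are Theo and Yael, but none of them are tied to each other, so no triangle contains Lena.

0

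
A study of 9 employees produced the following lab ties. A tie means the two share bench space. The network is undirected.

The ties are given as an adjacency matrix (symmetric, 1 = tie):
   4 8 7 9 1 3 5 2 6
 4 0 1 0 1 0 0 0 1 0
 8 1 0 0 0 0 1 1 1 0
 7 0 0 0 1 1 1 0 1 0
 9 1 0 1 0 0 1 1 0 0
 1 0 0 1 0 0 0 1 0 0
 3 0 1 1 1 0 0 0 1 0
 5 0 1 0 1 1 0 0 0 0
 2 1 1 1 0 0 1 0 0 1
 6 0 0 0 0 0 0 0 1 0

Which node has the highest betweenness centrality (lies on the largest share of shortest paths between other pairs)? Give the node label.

Unnormalized betweenness of each node: 1:1/2, 2:103/12, 3:3/2, 4:1, 5:7/3, 6:0, 7:14/3, 8:43/12, 9:17/6.
2 has the largest value, 103/12, making it the main broker — the node through which the most shortest paths run.

2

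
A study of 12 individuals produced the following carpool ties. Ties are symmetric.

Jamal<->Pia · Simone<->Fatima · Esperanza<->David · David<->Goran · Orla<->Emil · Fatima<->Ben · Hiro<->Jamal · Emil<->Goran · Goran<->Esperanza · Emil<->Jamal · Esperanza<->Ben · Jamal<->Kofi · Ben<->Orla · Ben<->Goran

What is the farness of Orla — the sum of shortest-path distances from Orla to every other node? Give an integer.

Distances from Orla: Ben:1, David:3, Emil:1, Esperanza:2, Fatima:2, Goran:2, Hiro:3, Jamal:2, Kofi:3, Pia:3, Simone:3.
Sum = 1 + 3 + 1 + 2 + 2 + 2 + 3 + 2 + 3 + 3 + 3 = 25.

25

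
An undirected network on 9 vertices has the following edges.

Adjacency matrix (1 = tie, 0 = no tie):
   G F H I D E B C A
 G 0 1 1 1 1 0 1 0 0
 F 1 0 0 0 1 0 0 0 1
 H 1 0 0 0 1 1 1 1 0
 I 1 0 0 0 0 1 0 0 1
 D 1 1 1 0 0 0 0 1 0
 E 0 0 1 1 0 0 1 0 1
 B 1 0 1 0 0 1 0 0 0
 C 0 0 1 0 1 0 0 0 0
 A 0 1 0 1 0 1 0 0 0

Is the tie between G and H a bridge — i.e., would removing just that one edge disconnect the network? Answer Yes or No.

Even without that edge, G still reaches H via G – D – H, so the network stays connected. Not a bridge.

No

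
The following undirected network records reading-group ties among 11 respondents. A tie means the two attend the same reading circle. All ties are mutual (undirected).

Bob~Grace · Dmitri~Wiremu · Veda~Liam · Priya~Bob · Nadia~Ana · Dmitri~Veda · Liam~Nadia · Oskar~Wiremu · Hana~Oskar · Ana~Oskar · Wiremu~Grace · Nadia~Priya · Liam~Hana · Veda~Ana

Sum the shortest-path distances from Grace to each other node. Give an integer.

Distances from Grace: Ana:3, Bob:1, Dmitri:2, Hana:3, Liam:4, Nadia:3, Oskar:2, Priya:2, Veda:3, Wiremu:1.
Sum = 3 + 1 + 2 + 3 + 4 + 3 + 2 + 2 + 3 + 1 = 24.

24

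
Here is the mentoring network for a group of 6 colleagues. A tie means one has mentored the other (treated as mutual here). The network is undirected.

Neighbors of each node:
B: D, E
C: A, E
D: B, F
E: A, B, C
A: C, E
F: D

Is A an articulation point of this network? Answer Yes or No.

No

Even without A, every remaining node can still reach every other (the residual graph is connected), so A is not a cut vertex.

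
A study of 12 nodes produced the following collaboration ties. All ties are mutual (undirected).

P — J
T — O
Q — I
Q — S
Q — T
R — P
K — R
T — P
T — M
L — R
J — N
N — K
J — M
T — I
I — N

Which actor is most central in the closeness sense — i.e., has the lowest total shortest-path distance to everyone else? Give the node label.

T

Farness (sum of distances to all others) for each node — I:22, J:24, K:27, L:35, M:25, N:22, O:29, P:20, Q:24, R:25, S:34, T:19.
The smallest farness is 19, for T, so T has the highest closeness.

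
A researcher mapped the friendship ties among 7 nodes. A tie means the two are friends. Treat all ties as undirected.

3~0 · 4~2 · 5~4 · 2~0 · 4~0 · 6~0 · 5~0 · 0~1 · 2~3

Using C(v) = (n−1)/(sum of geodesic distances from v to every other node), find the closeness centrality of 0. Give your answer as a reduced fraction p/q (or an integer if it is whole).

1

Distances from 0: 1:1, 2:1, 3:1, 4:1, 5:1, 6:1. Sum = 6.
n = 7, so closeness = 6/6 = 1.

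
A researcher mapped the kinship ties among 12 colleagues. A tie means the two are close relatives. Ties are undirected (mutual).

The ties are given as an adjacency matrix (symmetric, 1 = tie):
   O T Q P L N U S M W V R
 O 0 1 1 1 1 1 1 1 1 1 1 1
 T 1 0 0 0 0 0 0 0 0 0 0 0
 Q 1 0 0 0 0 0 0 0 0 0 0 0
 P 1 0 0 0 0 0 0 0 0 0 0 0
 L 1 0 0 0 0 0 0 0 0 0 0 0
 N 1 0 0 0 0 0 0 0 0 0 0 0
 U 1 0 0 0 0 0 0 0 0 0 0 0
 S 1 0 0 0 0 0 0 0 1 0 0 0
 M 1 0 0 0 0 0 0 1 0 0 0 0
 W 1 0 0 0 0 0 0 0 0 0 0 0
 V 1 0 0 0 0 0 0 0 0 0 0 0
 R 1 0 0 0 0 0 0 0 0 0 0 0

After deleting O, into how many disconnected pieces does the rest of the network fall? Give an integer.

Without O, the remaining ties split the others into: {T}; {Q}; {P}; {L}; {N}; {U}; {M, S}; {W}; {V}; {R}.
That's 10 separate components.

10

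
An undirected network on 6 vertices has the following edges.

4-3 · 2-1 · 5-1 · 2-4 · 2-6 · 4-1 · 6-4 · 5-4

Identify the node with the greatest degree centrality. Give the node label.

Degrees — 1:3, 2:3, 3:1, 4:5, 5:2, 6:2.
The maximum is 5, attained only by 4.

4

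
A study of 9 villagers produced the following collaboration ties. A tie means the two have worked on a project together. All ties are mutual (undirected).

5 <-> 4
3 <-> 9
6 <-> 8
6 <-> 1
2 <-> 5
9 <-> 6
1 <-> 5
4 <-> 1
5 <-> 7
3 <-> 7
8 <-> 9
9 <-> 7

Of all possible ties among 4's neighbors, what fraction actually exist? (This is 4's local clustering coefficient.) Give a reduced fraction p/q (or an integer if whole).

1

4's neighbors: 1 and 5 (k = 2).
Possible neighbor pairs: C(2,2) = 1. Edges among them: 1–5 → e = 1.
Clustering(4) = 1/1.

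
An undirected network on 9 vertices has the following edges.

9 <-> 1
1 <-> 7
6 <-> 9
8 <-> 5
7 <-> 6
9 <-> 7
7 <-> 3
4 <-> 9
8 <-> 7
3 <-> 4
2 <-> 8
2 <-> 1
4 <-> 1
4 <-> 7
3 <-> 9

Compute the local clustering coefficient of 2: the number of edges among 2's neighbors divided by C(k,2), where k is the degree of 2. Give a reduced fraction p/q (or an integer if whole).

0

2's neighbors: 1 and 8 (k = 2).
Possible neighbor pairs: C(2,2) = 1. Edges among them: none → e = 0.
Clustering(2) = 0/1.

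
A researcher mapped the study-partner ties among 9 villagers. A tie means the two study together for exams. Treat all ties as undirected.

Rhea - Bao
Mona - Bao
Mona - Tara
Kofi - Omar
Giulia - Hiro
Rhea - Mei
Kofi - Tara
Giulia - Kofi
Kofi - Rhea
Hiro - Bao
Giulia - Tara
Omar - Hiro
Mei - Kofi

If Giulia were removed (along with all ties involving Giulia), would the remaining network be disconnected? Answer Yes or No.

No

Even without Giulia, every remaining node can still reach every other (the residual graph is connected), so Giulia is not a cut vertex.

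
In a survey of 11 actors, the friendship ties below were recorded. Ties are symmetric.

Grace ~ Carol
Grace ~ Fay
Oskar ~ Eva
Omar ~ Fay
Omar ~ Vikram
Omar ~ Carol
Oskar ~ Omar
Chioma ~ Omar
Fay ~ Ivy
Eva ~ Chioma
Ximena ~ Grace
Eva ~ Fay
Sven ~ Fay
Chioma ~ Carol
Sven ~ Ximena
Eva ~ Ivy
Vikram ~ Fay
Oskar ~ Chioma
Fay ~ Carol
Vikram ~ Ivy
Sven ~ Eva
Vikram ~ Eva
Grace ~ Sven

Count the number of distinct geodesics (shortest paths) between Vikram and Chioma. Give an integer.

The shortest distance is 2. The length-2 paths are: Vikram–Eva–Chioma; Vikram–Omar–Chioma.
That gives 2 distinct shortest paths.

2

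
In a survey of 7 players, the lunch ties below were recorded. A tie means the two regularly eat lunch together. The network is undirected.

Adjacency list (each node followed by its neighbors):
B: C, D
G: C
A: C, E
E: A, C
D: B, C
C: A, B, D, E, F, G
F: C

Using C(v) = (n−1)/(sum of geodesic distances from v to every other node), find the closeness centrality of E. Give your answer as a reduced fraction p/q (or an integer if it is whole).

3/5

Distances from E: A:1, B:2, C:1, D:2, F:2, G:2. Sum = 10.
n = 7, so closeness = 6/10 = 3/5.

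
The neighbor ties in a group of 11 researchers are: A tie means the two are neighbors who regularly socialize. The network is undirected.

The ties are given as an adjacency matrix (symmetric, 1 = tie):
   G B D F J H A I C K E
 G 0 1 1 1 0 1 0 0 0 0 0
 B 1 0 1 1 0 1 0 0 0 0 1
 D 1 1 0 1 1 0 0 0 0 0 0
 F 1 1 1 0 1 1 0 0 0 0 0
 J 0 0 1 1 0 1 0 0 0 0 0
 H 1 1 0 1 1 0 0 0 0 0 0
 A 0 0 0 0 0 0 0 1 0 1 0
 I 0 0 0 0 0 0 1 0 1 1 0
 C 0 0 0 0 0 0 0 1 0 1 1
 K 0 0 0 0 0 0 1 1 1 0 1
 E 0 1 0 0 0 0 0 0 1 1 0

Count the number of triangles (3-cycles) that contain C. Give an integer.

2

C's neighbors: E, I, and K.
Neighbor pairs that are themselves tied: C–E–K; C–I–K. Each forms one triangle with C, for 2 in total.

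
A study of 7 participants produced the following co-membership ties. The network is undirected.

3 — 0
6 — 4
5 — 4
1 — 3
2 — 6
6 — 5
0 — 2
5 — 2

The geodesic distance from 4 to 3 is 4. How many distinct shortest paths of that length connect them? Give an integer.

The shortest distance is 4. The length-4 paths are: 4–6–2–0–3; 4–5–2–0–3.
That gives 2 distinct shortest paths.

2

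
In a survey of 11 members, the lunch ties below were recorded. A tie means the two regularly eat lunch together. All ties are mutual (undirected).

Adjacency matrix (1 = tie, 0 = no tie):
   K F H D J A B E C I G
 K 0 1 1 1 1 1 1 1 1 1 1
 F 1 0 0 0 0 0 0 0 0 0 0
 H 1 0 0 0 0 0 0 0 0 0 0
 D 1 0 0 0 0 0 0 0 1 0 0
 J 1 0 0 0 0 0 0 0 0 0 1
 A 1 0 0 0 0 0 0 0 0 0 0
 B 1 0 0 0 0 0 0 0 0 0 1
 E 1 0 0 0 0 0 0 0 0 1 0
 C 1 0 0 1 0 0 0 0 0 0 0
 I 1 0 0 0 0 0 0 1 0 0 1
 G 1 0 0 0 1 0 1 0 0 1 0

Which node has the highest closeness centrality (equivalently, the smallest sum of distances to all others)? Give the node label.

Farness (sum of distances to all others) for each node — A:19, B:18, C:18, D:18, E:18, F:19, G:16, H:19, I:17, J:18, K:10.
The smallest farness is 10, for K, so K has the highest closeness.

K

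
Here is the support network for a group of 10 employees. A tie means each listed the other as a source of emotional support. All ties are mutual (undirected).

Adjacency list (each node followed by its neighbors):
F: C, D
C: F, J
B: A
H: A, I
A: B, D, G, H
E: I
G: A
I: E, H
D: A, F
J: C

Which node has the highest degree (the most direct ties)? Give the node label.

A

Degrees — A:4, B:1, C:2, D:2, E:1, F:2, G:1, H:2, I:2, J:1.
The maximum is 4, attained only by A.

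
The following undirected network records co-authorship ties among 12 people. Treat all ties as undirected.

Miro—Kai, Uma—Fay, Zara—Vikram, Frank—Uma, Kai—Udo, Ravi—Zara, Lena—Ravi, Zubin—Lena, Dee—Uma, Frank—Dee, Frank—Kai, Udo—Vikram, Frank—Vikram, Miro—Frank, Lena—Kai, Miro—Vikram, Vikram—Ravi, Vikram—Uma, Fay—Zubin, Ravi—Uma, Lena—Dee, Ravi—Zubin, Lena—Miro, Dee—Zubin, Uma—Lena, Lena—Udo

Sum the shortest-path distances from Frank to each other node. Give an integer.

Distances from Frank: Dee:1, Fay:2, Kai:1, Lena:2, Miro:1, Ravi:2, Udo:2, Uma:1, Vikram:1, Zara:2, Zubin:2.
Sum = 1 + 2 + 1 + 2 + 1 + 2 + 2 + 1 + 1 + 2 + 2 = 17.

17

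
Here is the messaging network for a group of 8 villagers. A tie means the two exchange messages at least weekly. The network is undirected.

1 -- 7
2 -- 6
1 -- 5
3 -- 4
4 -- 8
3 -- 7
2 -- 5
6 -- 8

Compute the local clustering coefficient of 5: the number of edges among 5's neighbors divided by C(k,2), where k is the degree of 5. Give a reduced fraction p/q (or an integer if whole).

5's neighbors: 1 and 2 (k = 2).
Possible neighbor pairs: C(2,2) = 1. Edges among them: none → e = 0.
Clustering(5) = 0/1.

0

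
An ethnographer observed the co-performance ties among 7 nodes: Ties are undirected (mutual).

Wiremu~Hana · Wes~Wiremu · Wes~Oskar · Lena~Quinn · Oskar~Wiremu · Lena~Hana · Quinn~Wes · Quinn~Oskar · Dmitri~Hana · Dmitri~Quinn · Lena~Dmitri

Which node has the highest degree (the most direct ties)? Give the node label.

Quinn

Degrees — Dmitri:3, Hana:3, Lena:3, Oskar:3, Quinn:4, Wes:3, Wiremu:3.
The maximum is 4, attained only by Quinn.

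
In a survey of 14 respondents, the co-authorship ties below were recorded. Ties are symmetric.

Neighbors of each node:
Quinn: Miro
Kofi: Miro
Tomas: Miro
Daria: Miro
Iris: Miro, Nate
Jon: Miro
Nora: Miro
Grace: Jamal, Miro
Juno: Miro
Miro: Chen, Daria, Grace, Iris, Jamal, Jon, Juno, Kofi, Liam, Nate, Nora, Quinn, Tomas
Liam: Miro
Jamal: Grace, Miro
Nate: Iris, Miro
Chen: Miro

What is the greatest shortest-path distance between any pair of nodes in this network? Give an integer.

2

Eccentricity of each node (its greatest distance to any other): Chen:2, Daria:2, Grace:2, Iris:2, Jamal:2, Jon:2, Juno:2, Kofi:2, Liam:2, Miro:1, Nate:2, Nora:2, Quinn:2, Tomas:2.
The maximum eccentricity is 2, realized for instance by the pair Nora–Iris via Nora – Miro – Iris. So the diameter is 2.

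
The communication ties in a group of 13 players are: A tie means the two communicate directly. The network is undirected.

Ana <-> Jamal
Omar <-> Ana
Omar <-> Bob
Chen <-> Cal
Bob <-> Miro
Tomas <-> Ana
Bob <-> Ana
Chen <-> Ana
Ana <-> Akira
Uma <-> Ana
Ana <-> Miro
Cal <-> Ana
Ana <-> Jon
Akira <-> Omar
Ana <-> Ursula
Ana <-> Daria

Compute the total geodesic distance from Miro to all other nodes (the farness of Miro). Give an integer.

Distances from Miro: Akira:2, Ana:1, Bob:1, Cal:2, Chen:2, Daria:2, Jamal:2, Jon:2, Omar:2, Tomas:2, Uma:2, Ursula:2.
Sum = 2 + 1 + 1 + 2 + 2 + 2 + 2 + 2 + 2 + 2 + 2 + 2 = 22.

22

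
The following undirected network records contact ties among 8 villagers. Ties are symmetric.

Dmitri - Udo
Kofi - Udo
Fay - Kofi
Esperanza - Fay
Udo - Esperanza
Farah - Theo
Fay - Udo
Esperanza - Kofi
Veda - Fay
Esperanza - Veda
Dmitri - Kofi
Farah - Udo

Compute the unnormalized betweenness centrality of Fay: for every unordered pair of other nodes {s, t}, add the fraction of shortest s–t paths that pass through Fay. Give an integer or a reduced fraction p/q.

Pairs whose geodesics pass through Fay — Theo–Veda: 1/2; Farah–Veda: 1/2; Udo–Veda: 1/2; Dmitri–Veda: 2/4; Kofi–Veda: 1/2.
All other pairs contribute 0.
Summing the contributions gives betweenness(Fay) = 5/2.

5/2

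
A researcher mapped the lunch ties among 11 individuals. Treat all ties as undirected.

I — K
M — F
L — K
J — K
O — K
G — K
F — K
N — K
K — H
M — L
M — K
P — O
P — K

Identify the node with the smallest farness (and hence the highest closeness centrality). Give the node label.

K

Farness (sum of distances to all others) for each node — F:18, G:19, H:19, I:19, J:19, K:10, L:18, M:17, N:19, O:18, P:18.
The smallest farness is 10, for K, so K has the highest closeness.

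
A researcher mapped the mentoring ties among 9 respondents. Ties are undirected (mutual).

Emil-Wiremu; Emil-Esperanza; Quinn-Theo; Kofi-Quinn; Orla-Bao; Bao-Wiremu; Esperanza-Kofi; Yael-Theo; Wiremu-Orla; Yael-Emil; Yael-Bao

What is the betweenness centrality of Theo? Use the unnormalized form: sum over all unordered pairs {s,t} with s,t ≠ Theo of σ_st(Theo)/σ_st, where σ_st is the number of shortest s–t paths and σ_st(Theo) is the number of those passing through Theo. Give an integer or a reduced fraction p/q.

5

Pairs whose geodesics pass through Theo — Wiremu–Quinn: 2/3; Orla–Quinn: 1; Bao–Quinn: 1; Bao–Kofi: 1/3; Yael–Quinn: 1; Yael–Kofi: 1/2; Quinn–Emil: 1/2.
All other pairs contribute 0.
Summing the contributions gives betweenness(Theo) = 5.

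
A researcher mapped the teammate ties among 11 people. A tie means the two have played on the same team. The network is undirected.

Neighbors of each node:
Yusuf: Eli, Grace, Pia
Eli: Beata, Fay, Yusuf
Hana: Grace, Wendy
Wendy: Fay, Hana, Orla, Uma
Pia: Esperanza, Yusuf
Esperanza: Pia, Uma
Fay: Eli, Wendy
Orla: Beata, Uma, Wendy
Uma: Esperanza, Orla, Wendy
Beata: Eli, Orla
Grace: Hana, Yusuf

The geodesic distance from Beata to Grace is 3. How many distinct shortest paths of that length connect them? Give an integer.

1

The shortest distance is 3, and the only length-3 path is Beata–Eli–Yusuf–Grace. So there is exactly 1 shortest path.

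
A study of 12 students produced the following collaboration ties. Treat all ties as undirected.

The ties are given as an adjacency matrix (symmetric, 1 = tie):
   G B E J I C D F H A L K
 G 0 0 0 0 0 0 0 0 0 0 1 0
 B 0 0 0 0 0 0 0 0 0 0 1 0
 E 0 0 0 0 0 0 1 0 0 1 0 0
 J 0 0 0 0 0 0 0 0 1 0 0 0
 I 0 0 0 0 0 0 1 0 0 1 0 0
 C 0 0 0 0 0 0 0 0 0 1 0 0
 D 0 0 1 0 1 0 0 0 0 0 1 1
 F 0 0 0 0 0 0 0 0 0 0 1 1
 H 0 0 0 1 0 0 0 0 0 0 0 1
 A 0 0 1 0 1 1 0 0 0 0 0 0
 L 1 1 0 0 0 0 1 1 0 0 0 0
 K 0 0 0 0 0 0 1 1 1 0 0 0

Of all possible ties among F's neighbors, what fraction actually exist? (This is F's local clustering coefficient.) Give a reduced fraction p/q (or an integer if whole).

F's neighbors: K and L (k = 2).
Possible neighbor pairs: C(2,2) = 1. Edges among them: none → e = 0.
Clustering(F) = 0/1.

0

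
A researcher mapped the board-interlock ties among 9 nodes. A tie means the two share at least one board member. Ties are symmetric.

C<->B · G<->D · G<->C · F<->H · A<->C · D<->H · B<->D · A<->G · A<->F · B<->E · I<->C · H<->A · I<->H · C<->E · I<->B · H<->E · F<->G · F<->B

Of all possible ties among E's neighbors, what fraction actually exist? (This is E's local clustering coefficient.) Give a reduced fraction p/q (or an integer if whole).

1/3

E's neighbors: B, C, and H (k = 3).
Possible neighbor pairs: C(3,2) = 3. Edges among them: B–C → e = 1.
Clustering(E) = 1/3.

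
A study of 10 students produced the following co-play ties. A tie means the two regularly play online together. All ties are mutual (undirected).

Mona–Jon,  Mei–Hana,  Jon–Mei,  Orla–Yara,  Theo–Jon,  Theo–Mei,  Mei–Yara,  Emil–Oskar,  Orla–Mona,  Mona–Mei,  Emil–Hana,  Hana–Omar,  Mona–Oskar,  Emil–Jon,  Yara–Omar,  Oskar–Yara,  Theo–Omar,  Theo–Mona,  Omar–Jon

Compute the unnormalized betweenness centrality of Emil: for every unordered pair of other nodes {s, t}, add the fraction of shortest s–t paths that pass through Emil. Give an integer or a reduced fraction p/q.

11/6

Pairs whose geodesics pass through Emil — Hana–Oskar: 1; Hana–Jon: 1/3; Oskar–Jon: 1/2.
All other pairs contribute 0.
Summing the contributions gives betweenness(Emil) = 11/6.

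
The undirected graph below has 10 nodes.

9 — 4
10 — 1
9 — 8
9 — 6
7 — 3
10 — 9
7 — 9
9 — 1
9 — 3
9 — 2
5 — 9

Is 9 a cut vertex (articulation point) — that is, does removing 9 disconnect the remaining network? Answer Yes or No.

Removing 9 leaves {3 and 7} with no path to {5}, so the network splits into 7 components. 9 is a cut vertex.

Yes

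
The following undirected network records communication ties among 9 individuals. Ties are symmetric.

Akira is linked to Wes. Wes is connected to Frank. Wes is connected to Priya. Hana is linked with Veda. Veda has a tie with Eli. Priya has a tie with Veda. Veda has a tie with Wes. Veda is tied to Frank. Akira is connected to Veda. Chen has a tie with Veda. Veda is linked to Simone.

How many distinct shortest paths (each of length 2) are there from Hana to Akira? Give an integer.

The shortest distance is 2, and the only length-2 path is Hana–Veda–Akira. So there is exactly 1 shortest path.

1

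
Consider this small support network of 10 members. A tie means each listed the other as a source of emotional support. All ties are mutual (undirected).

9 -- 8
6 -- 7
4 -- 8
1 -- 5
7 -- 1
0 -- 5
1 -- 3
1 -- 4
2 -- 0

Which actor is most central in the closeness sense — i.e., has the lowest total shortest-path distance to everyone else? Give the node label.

1

Farness (sum of distances to all others) for each node — 0:26, 1:16, 2:34, 3:24, 4:20, 5:20, 6:30, 7:22, 8:26, 9:34.
The smallest farness is 16, for 1, so 1 has the highest closeness.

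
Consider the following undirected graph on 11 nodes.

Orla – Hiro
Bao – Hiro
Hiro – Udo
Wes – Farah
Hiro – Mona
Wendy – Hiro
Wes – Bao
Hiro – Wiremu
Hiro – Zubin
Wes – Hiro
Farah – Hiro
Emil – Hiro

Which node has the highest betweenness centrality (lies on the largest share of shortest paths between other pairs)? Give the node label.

Hiro

Unnormalized betweenness of each node: Bao:0, Emil:0, Farah:0, Hiro:85/2, Mona:0, Orla:0, Udo:0, Wendy:0, Wes:1/2, Wiremu:0, Zubin:0.
Hiro has the largest value, 85/2, making it the main broker — the node through which the most shortest paths run.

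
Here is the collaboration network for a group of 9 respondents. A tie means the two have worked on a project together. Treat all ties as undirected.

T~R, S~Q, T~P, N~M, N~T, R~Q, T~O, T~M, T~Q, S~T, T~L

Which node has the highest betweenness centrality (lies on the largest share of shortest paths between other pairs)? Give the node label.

T

Unnormalized betweenness of each node: L:0, M:0, N:0, O:0, P:0, Q:1/2, R:0, S:0, T:49/2.
T has the largest value, 49/2, making it the main broker — the node through which the most shortest paths run.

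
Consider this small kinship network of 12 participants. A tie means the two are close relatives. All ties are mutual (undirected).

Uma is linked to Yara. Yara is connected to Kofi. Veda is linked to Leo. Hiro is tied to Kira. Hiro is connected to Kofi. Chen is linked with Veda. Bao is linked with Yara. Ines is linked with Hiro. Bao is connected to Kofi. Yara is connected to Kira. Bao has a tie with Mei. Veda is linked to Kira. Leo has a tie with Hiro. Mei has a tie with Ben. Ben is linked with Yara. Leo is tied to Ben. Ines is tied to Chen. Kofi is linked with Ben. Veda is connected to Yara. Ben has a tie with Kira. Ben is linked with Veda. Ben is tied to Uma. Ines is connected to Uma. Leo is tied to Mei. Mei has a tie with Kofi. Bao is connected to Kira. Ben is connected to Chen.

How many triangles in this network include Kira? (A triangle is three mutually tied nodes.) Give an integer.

4

Kira's neighbors: Bao, Ben, Hiro, Veda, and Yara.
Neighbor pairs that are themselves tied: Kira–Bao–Yara; Kira–Ben–Veda; Kira–Ben–Yara; Kira–Veda–Yara. Each forms one triangle with Kira, for 4 in total.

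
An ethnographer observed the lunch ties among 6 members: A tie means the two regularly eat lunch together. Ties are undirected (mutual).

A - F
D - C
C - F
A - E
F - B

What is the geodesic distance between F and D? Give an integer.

One shortest route is F – C – D, which uses 2 edges, and F and D are not directly tied, so nothing shorter exists. So d(F,D) = 2.

2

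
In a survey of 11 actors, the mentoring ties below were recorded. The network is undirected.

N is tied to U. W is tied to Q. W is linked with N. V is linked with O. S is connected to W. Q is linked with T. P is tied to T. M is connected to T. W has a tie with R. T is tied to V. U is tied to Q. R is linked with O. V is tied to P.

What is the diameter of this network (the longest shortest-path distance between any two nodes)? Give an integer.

Eccentricity of each node (its greatest distance to any other): M:4, N:4, O:4, P:4, Q:3, R:4, S:4, T:3, U:4, V:4, W:3.
The maximum eccentricity is 4, realized for instance by the pair U–O via U – N – W – R – O. So the diameter is 4.

4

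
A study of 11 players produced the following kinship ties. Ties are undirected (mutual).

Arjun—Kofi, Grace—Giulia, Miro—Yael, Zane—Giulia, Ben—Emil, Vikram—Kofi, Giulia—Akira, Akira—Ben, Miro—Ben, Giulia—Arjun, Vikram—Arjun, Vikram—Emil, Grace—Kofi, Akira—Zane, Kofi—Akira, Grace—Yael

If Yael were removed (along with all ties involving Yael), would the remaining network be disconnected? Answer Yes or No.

Even without Yael, every remaining node can still reach every other (the residual graph is connected), so Yael is not a cut vertex.

No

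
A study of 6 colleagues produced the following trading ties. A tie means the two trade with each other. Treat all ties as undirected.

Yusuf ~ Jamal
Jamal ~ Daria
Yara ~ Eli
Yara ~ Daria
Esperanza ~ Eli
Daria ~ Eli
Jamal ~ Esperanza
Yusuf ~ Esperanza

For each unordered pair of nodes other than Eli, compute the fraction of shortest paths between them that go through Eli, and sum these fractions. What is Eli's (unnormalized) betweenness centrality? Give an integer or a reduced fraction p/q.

2

Pairs whose geodesics pass through Eli — Daria–Esperanza: 1/2; Yusuf–Yara: 1/2; Esperanza–Yara: 1.
All other pairs contribute 0.
Summing the contributions gives betweenness(Eli) = 2.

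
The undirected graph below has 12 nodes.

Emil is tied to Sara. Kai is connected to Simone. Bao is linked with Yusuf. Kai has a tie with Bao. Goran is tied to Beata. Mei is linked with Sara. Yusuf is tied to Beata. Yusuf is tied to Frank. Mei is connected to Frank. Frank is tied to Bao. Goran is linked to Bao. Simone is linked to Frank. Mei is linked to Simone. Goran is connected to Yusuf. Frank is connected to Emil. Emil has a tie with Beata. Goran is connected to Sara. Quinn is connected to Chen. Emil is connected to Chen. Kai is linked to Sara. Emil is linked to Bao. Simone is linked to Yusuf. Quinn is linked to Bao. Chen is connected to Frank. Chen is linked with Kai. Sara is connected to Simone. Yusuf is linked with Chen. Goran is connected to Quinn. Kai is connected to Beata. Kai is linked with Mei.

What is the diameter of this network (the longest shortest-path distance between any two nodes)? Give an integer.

3

Eccentricity of each node (its greatest distance to any other): Bao:2, Beata:2, Chen:2, Emil:2, Frank:2, Goran:2, Kai:2, Mei:3, Quinn:3, Sara:2, Simone:3, Yusuf:2.
The maximum eccentricity is 3, realized for instance by the pair Mei–Quinn via Mei – Frank – Bao – Quinn. So the diameter is 3.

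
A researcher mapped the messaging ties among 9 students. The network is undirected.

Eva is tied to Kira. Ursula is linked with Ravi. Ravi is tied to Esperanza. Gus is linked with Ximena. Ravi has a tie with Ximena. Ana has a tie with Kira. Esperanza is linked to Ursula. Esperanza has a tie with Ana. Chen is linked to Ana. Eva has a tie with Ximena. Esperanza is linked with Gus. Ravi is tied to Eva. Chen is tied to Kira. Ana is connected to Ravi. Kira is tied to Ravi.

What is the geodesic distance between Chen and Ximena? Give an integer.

One shortest route is Chen – Kira – Eva – Ximena, which uses 3 edges, and at distance 2 from Chen we only reach {Esperanza, Eva, Ravi}, which does not include Ximena. So d(Chen,Ximena) = 3.

3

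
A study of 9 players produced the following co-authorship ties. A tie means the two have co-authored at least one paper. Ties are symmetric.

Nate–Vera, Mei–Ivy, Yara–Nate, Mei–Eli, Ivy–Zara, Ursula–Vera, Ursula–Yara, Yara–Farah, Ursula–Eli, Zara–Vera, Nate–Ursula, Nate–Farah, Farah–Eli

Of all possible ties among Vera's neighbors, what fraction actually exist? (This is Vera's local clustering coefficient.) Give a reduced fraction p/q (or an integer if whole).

Vera's neighbors: Nate, Ursula, and Zara (k = 3).
Possible neighbor pairs: C(3,2) = 3. Edges among them: Nate–Ursula → e = 1.
Clustering(Vera) = 1/3.

1/3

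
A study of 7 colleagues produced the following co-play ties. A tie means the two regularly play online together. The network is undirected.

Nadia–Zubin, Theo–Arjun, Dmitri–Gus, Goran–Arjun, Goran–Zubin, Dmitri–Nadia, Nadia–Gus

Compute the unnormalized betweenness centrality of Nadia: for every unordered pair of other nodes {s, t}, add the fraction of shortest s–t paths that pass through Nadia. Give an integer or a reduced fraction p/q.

8

Pairs whose geodesics pass through Nadia — Theo–Gus: 1; Theo–Dmitri: 1; Goran–Gus: 1; Goran–Dmitri: 1; Zubin–Gus: 1; Zubin–Dmitri: 1; Arjun–Gus: 1; Arjun–Dmitri: 1.
All other pairs contribute 0.
Summing the contributions gives betweenness(Nadia) = 8.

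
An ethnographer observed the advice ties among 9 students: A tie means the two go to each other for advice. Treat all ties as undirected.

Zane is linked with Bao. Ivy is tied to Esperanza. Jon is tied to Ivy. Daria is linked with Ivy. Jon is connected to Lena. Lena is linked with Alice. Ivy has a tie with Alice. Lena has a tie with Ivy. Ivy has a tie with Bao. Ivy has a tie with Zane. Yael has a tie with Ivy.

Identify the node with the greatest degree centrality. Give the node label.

Degrees — Alice:2, Bao:2, Daria:1, Esperanza:1, Ivy:8, Jon:2, Lena:3, Yael:1, Zane:2.
The maximum is 8, attained only by Ivy.

Ivy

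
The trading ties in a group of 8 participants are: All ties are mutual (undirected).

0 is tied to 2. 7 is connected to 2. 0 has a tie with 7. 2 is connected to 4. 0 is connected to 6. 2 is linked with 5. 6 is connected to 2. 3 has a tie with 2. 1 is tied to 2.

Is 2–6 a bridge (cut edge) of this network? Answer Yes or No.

Even without that edge, 2 still reaches 6 via 2 – 0 – 6, so the network stays connected. Not a bridge.

No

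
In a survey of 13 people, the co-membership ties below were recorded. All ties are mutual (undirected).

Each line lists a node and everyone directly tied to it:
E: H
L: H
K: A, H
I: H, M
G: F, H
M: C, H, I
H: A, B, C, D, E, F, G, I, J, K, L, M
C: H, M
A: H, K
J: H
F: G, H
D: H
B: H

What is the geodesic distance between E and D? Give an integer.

One shortest route is E – H – D, which uses 2 edges, and E and D are not directly tied, so nothing shorter exists. So d(E,D) = 2.

2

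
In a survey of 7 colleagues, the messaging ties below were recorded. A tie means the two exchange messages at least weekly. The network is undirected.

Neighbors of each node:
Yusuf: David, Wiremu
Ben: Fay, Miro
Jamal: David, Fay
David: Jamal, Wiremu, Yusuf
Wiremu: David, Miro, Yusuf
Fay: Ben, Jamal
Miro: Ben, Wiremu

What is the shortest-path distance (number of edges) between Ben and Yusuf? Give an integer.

3

One shortest route is Ben – Miro – Wiremu – Yusuf, which uses 3 edges, and at distance 2 from Ben we only reach {Jamal, Wiremu}, which does not include Yusuf. So d(Ben,Yusuf) = 3.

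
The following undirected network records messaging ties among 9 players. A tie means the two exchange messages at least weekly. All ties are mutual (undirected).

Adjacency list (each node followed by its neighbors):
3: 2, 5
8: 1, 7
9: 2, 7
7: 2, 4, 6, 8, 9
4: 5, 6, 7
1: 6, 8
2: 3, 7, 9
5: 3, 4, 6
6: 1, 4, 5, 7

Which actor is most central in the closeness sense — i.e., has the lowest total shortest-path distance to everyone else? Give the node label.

7

Farness (sum of distances to all others) for each node — 1:17, 2:14, 3:16, 4:13, 5:15, 6:12, 7:11, 8:16, 9:16.
The smallest farness is 11, for 7, so 7 has the highest closeness.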